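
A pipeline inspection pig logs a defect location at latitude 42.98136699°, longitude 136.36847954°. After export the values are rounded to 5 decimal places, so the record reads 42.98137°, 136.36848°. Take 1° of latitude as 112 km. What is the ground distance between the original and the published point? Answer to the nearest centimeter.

Δlat = 42.98136699 − 42.98137 = -0.00000301°; Δlon = 136.36847954 − 136.36848 = -0.00000046°.
N–S: -0.00000301° × 112000 m/° = -0.33712 m.
E–W at 42.9814°: -0.00000046° × 112000 × cos 42.9814° = -0.00000046 × 112000 × 0.7316 ≈ -0.0376908 m.
Combined displacement = (0.33712² + 0.0376908²)^½ ≈ 0.33922 m.
That is 0.33922 m = 33.922 cm.

34 centimeters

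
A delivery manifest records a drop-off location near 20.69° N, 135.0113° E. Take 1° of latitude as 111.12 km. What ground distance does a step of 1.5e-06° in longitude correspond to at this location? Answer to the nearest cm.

One degree of longitude here spans 111120 × cos 20.69° = 111120 × 0.9355 ≈ 103953 m; 1.5e-06° of that is 0.15593 m.
That is 0.15593 m = 15.593 cm.

16 cm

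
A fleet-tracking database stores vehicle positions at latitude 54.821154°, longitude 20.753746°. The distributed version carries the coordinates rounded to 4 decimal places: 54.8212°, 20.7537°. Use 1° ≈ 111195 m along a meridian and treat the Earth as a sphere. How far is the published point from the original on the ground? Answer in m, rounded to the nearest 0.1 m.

5.9 m

The latitude changed by -0.000046° and the longitude by +0.000046°.
N–S: -0.000046° × 111195 m/° = -5.11497 m.
East–west at this latitude: 0.000046° × 111195 × cos 54.8212° ≈ 0.000046 × 64062.8 = 2.94689 m.
Combined displacement = (5.11497² + 2.94689²)^½ ≈ 5.90314 m.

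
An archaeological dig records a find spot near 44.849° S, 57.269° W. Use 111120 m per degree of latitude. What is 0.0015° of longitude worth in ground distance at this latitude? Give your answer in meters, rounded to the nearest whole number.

0.0015° of longitude at 44.849° is 0.0015 × 111120 × cos 44.849° ≈ 0.0015 × 78780.5 = 118.171 m.

118 meters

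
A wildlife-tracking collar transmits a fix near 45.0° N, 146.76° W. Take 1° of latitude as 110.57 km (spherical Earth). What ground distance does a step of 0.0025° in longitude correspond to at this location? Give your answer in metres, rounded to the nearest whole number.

One degree of longitude here spans 110570 × cos 45° = 110570 × 0.7071 ≈ 78184.8 m; 0.0025° of that is 195.462 m.

195 metres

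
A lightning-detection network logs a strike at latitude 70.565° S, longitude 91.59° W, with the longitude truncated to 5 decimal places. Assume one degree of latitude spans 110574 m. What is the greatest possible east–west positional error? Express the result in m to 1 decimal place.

0.4 m

Truncating at 5 decimal places can drop up to a full unit in the last place, so the longitude may be off by as much as 1e-05°.
One degree of longitude at 70.565° is 110574 × cos 70.565° ≈ 110574 × 0.3327 = 36792.1 m.
So at most 1e-05° × 36792.1 ≈ 0.367921 m east–west.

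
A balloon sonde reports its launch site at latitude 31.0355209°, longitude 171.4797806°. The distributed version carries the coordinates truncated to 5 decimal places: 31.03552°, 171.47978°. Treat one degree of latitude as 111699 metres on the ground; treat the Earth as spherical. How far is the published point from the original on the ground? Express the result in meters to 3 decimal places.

0.116 meters

The latitude changed by +0.0000009° and the longitude by +0.0000006°.
North–south shift: 0.0000009 × 111699 = 0.100529 m.
East–west at this latitude: 0.0000006° × 111699 × cos 31.0355° ≈ 0.0000006 × 95709 = 0.0574254 m.
Hypotenuse of the two orthogonal shifts: √(0.100529² + 0.0574254²) = 0.115775 m.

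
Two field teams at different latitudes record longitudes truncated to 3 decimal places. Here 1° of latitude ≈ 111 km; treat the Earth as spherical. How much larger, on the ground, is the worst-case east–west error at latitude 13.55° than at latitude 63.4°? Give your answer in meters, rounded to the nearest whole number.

Truncating at 3 decimal places can drop up to a full unit in the last place, so the longitude may be off by as much as 0.001°.
Error at 13.55° = 0.001° × 111000 × cos 13.55° ≈ 111 × 0.9722 = 107.91 m.
At 63.4°: 0.001° × 111000 × cos 63.4° = 0.001 × 111000 × 0.4478 ≈ 49.701 m.
Difference: 107.91 − 49.701 = 58.209 m.

58 meters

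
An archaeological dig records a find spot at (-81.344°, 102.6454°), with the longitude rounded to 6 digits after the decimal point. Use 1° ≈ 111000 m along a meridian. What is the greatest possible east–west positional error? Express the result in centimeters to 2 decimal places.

Rounding to 6 decimal places leaves the longitude within ±5e-07° of the true value.
At latitude 81.344° a degree of longitude spans 111000 m × cos 81.344° = 111000 × 0.1505 ≈ 16705.7 m.
So at most 5e-07° × 16705.7 ≈ 0.00835284 m east–west.
That is 0.00835284 m = 0.83528 cm.

0.84 centimeters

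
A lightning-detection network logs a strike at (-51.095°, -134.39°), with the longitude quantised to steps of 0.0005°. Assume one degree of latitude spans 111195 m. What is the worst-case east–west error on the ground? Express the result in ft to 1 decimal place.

57.3 ft

With a 0.0005° grid the true value lies within half a step, ±0.0005°/2 = ±0.00025°, of the stored one.
Parallels shrink by cos φ, so at 51.095° a degree of longitude is 111195 × 0.6280 ≈ 69833.9 m.
Maximum E–W displacement: 0.00025 × 69833.9 = 17.4585 m.
Converting: 17.4585 m × 3.2808 ft/m ≈ 57.278 ft.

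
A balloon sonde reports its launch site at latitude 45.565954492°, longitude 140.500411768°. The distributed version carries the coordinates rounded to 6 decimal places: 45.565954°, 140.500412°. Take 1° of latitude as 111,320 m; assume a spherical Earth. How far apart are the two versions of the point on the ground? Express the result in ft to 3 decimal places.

The latitude changed by +0.000000492° and the longitude by -0.000000232°.
North–south shift: 0.000000492 × 111320 = 0.0547694 m.
East–west at this latitude: -0.000000232° × 111320 × cos 45.566° ≈ -0.000000232 × 77933.8 = -0.0180806 m.
Hypotenuse of the two orthogonal shifts: √(0.0547694² + 0.0180806²) = 0.0576767 m.
Converting: 0.0576767 m × 3.2808 ft/m ≈ 0.18923 ft.

0.189 ft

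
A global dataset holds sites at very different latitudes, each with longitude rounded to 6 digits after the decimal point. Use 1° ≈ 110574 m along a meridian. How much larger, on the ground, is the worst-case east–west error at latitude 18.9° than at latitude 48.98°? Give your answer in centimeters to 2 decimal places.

1.60 centimeters

Rounding to 6 decimal places leaves the longitude within ±5e-07° of the true value.
At 18.9°: 5e-07° × 110574 × cos 18.9° = 5e-07 × 110574 × 0.9461 ≈ 0.052306 m.
Error at 48.98° = 5e-07° × 110574 × cos 48.98° ≈ 0.055287 × 0.6563 = 0.036286 m.
Difference: 0.052306 − 0.036286 = 0.01602 m.
That is 0.0160201 m = 1.602 cm.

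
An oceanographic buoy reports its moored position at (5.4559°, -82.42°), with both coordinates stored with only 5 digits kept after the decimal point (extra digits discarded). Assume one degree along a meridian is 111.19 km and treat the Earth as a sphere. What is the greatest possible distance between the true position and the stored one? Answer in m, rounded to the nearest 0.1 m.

1.6 m

Truncating at 5 decimal places can drop up to a full unit in the last place, so each coordinate may be off by as much as 1e-05°.
North–south component: 1e-05° × 111190 = 1.1119 m.
Longitude error → 1e-05 × 111190 × cos 5.4559° = 1e-05 × 111190 × 0.9955 ≈ 1.10686 m.
Combining orthogonally: (1.1119² + 1.10686²)^½ ≈ 1.56891 m.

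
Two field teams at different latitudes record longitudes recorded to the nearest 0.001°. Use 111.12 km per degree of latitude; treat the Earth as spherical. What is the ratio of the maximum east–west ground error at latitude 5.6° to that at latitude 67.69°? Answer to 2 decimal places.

2.62

Rounding to 3 decimal places leaves the longitude within ±0.0005° of the true value.
At 5.6°: 0.0005° × 111120 × cos 5.6° = 0.0005 × 111120 × 0.9952 ≈ 55.295 m.
Error at 67.69° = 0.0005° × 111120 × cos 67.69° ≈ 55.56 × 0.3796 = 21.092 m.
The ratio reduces to cos 5.6° / cos 67.69° = 0.9952/0.3796 ≈ 2.6217.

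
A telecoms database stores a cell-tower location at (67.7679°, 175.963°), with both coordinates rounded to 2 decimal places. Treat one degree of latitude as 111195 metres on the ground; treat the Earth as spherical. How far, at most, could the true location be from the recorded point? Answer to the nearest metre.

Rounding to 2 decimal places leaves each coordinate within ±0.005° of the true value.
Latitude error → 0.005 × 111195 = 555.975 m along the meridian.
E–W at 67.7679°: 0.005° × 111195 × cos 67.7679° = 0.005 × 111195 × 0.3784 ≈ 210.358 m.
The two errors are perpendicular, so the maximum displacement is √(555.975² + 210.358²) ≈ 594.44 m.

594 metres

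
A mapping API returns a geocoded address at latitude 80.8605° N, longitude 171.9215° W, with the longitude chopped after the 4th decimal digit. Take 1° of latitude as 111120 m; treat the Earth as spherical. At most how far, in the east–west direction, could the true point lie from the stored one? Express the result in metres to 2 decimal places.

1.77 metres

Truncating at 4 decimal places can drop up to a full unit in the last place, so the longitude may be off by as much as 0.0001°.
At latitude 80.8605° a degree of longitude spans 111120 m × cos 80.8605° = 111120 × 0.1588 ≈ 17650.2 m.
East–west error: 0.0001° × 17650.2 m/° ≈ 1.76502 m.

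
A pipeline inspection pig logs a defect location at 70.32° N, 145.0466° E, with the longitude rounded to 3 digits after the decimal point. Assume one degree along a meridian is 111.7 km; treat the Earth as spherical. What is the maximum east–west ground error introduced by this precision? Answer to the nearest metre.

19 metres

Rounding to 3 decimal places leaves the longitude within ±0.0005° of the true value.
Parallels shrink by cos φ, so at 70.32° a degree of longitude is 111700 × 0.3368 ≈ 37616.8 m.
East–west error: 0.0005° × 37616.8 m/° ≈ 18.8084 m.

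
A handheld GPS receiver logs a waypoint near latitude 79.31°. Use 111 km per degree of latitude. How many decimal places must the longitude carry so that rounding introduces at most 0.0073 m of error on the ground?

At 79.31° one degree of longitude covers 111000 × cos 79.31° ≈ 111000 × 0.1855 ≈ 20590 m.
Rounding to N decimal places gives at most 0.5 × 10⁻ᴺ degrees of error, i.e. 0.5 × 10⁻ᴺ × 20590 m.
Need 0.5 × 20590 × 10⁻ᴺ ≤ 0.0073 → 10⁻ᴺ ≤ 7.091e-07, so N ≥ 6.15.
So 7 decimal places suffice (0.00103 m); 6 would allow up to 0.0103 m.

7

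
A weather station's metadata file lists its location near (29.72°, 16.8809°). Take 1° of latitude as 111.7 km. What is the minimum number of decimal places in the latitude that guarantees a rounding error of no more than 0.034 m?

One degree of latitude covers 111700 m.
N decimal places → at most half a unit in the last place, 0.5 × 10⁻ᴺ° = 111700/2 × 10⁻ᴺ m.
Need 0.5 × 111700 × 10⁻ᴺ ≤ 0.034 → 10⁻ᴺ ≤ 6.088e-07, so N ≥ 6.22.
N = 6 would give 0.0558 m (too coarse); N = 7 gives 0.00558 m ≤ 0.034 m.

7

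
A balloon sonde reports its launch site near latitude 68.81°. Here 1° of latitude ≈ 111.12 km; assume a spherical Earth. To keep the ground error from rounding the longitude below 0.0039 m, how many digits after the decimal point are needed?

At 68.81° one degree of longitude covers 111120 × cos 68.81° ≈ 111120 × 0.3615 ≈ 40165.6 m.
With N decimal places the half-ulp bound is 0.5·10⁻ᴺ°, or 0.5·10⁻ᴺ × 40165.6 m on the ground.
Setting 20082.8 × 10⁻ᴺ ≤ 0.0039 gives 10ᴺ ≥ 5.149e+06, i.e. N ≥ 6.71.
So 7 decimal places suffice (0.00201 m); 6 would allow up to 0.0201 m.

7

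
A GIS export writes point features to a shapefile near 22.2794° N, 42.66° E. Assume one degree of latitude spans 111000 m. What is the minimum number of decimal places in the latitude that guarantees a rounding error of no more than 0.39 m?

6

One degree of latitude covers 111000 m.
With N decimal places the half-ulp bound is 0.5·10⁻ᴺ°, or 0.5·10⁻ᴺ × 111000 m on the ground.
Setting 55500 × 10⁻ᴺ ≤ 0.39 gives 10ᴺ ≥ 1.423e+05, i.e. N ≥ 5.15.
N = 5 would give 0.555 m (too coarse); N = 6 gives 0.0555 m ≤ 0.39 m.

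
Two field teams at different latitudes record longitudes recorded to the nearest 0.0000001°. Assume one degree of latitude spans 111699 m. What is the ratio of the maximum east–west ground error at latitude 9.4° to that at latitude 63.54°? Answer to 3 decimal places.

Rounding to 7 decimal places leaves the longitude within ±5e-08° of the true value.
Error at 9.4° = 5e-08° × 111699 × cos 9.4° ≈ 0.0055849 × 0.9866 = 0.00551 m.
At 63.54°: 5e-08° × 111699 × cos 63.54° = 5e-08 × 111699 × 0.4456 ≈ 0.0024885 m.
Ratio: 0.00551 / 0.0024885 = cos 9.4° / cos 63.54° ≈ 2.2142.

2.214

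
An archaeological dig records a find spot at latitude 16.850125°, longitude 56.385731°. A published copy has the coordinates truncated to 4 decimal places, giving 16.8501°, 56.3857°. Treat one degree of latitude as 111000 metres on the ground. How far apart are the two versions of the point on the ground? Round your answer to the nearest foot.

The latitude changed by +0.000025° and the longitude by +0.000031°.
N–S: 0.000025° × 111000 m/° = 2.775 m.
East–west at this latitude: 0.000031° × 111000 × cos 16.8501° ≈ 0.000031 × 106234 = 3.29327 m.
Hypotenuse of the two orthogonal shifts: √(2.775² + 3.29327²) = 4.30653 m.
In feet: 4.30653 m ÷ 0.3048 ≈ 14.129 ft.

14 feet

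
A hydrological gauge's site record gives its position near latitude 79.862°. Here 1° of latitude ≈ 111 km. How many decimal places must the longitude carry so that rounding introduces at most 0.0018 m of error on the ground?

7 decimal places

At 79.862° one degree of longitude covers 111000 × cos 79.862° ≈ 111000 × 0.1760 ≈ 19538.2 m.
N decimal places → at most half a unit in the last place, 0.5 × 10⁻ᴺ° = 19538.2/2 × 10⁻ᴺ m.
Setting 9769.09 × 10⁻ᴺ ≤ 0.0018 gives 10ᴺ ≥ 5.427e+06, i.e. N ≥ 6.73.
So 7 decimal places suffice (0.000977 m); 6 would allow up to 0.00977 m.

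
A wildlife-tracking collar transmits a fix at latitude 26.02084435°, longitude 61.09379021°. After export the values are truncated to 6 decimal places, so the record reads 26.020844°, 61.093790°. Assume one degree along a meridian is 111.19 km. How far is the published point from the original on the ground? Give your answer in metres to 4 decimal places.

Δlat = 26.02084435 − 26.020844 = +0.00000035°; Δlon = 61.09379021 − 61.093790 = +0.00000021°.
N–S: 0.00000035° × 111190 m/° = 0.0389165 m.
East–west at this latitude: 0.00000021° × 111190 × cos 26.0208° ≈ 0.00000021 × 99919.2 = 0.020983 m.
Combined displacement = (0.0389165² + 0.020983²)^½ ≈ 0.0442129 m.

0.0442 metres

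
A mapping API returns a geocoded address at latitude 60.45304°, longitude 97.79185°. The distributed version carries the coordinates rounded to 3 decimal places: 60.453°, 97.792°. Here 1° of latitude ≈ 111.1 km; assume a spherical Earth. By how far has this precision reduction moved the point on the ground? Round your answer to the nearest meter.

The latitude changed by +0.00004° and the longitude by -0.00015°.
North–south shift: 0.00004 × 111100 = 4.444 m.
E–W at 60.453°: -0.00015° × 111100 × cos 60.453° = -0.00015 × 111100 × 0.4931 ≈ -8.21813 m.
Hypotenuse of the two orthogonal shifts: √(4.444² + 8.21813²) = 9.34274 m.

9 meters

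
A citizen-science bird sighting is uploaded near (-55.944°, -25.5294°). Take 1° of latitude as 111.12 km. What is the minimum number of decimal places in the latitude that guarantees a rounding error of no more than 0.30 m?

One degree of latitude covers 111120 m.
With N decimal places the half-ulp bound is 0.5·10⁻ᴺ°, or 0.5·10⁻ᴺ × 111120 m on the ground.
Need 0.5 × 111120 × 10⁻ᴺ ≤ 0.30 → 10⁻ᴺ ≤ 5.400e-06, so N ≥ 5.27.
So 6 decimal places suffice (0.0556 m); 5 would allow up to 0.556 m.

6 decimal places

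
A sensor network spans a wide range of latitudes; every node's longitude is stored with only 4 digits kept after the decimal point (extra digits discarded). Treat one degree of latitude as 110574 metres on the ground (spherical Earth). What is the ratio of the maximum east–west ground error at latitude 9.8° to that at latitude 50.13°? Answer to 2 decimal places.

1.54

Truncating at 4 decimal places can drop up to a full unit in the last place, so the longitude may be off by as much as 0.0001°.
Error at 9.8° = 0.0001° × 110574 × cos 9.8° ≈ 11.057 × 0.9854 = 10.896 m.
At 50.13°: 0.0001° × 110574 × cos 50.13° = 0.0001 × 110574 × 0.6410 ≈ 7.0883 m.
Ratio: 10.896 / 7.0883 = cos 9.8° / cos 50.13° ≈ 1.5372.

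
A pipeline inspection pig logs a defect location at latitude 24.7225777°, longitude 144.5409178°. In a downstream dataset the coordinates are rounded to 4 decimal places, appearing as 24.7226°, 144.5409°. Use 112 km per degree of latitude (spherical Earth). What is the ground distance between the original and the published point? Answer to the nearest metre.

The latitude changed by -0.0000223° and the longitude by +0.0000178°.
North–south shift: -0.0000223 × 112000 = -2.4976 m.
E–W at 24.7226°: 0.0000178° × 112000 × cos 24.7226° = 0.0000178 × 112000 × 0.9083 ≈ 1.81087 m.
Combined displacement = (2.4976² + 1.81087²)^½ ≈ 3.08501 m.

3 metres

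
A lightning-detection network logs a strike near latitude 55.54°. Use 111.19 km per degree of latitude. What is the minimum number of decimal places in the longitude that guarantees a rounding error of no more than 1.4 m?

5 decimal places

At 55.54° one degree of longitude covers 111190 × cos 55.54° ≈ 111190 × 0.5658 ≈ 62914.7 m.
N decimal places → at most half a unit in the last place, 0.5 × 10⁻ᴺ° = 62914.7/2 × 10⁻ᴺ m.
Need 0.5 × 62914.7 × 10⁻ᴺ ≤ 1.4 → 10⁻ᴺ ≤ 4.450e-05, so N ≥ 4.35.
At 4 places the error can reach 3.15 m, but 5 places keeps it to 0.315 m.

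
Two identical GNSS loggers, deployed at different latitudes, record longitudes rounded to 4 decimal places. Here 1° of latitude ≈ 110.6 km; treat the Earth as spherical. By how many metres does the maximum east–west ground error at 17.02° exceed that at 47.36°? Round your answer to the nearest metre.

2 metres

Rounding to 4 decimal places leaves the longitude within ±5e-05° of the true value.
At 17.02°: 5e-05° × 110600 × cos 17.02° = 5e-05 × 110600 × 0.9562 ≈ 5.2878 m.
Error at 47.36° = 5e-05° × 110600 × cos 47.36° ≈ 5.53 × 0.6774 = 3.746 m.
So the lower-latitude error exceeds the higher by 5.2878 − 3.746 = 1.5418 m.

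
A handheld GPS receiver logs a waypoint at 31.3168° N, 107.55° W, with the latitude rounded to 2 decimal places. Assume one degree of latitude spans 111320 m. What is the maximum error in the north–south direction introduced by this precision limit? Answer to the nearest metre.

Rounding to 2 decimal places leaves the latitude within ±0.005° of the true value.
North–south distance: 0.005° × 111320 m/° = 556.6 m.

557 metres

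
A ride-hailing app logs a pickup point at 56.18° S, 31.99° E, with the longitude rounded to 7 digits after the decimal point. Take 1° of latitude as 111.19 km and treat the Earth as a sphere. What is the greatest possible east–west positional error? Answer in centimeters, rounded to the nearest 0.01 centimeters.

Rounding to 7 decimal places leaves the longitude within ±5e-08° of the true value.
At latitude 56.18° a degree of longitude spans 111190 m × cos 56.18° = 111190 × 0.5566 ≈ 61886.8 m.
East–west error: 5e-08° × 61886.8 m/° ≈ 0.00309434 m.
That is 0.00309434 m = 0.30943 cm.

0.31 centimeters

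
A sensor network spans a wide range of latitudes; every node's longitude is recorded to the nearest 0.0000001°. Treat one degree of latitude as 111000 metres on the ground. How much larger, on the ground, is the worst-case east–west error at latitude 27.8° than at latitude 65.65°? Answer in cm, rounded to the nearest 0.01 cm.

0.26 cm

Rounding to 7 decimal places leaves the longitude within ±5e-08° of the true value.
At 27.8°: 5e-08° × 111000 × cos 27.8° = 5e-08 × 111000 × 0.8846 ≈ 0.0049094 m.
Error at 65.65° = 5e-08° × 111000 × cos 65.65° ≈ 0.00555 × 0.4123 = 0.0022883 m.
So the lower-latitude error exceeds the higher by 0.0049094 − 0.0022883 = 0.0026211 m.
That is 0.00262111 m = 0.26211 cm.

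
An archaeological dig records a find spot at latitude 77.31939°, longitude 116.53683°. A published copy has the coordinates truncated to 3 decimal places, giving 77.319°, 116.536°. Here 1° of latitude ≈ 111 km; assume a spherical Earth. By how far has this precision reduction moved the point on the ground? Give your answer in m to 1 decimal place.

The latitude changed by +0.00039° and the longitude by +0.00083°.
N–S: 0.00039° × 111000 m/° = 43.29 m.
E–W at 77.319°: 0.00083° × 111000 × cos 77.319° = 0.00083 × 111000 × 0.2195 ≈ 20.2246 m.
Hypotenuse of the two orthogonal shifts: √(43.29² + 20.2246²) = 47.7814 m.

47.8 m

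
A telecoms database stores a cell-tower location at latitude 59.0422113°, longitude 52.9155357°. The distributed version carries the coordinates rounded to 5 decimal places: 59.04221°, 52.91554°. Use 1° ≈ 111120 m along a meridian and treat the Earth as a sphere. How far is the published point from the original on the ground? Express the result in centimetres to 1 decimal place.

Δlat = 59.0422113 − 59.04221 = +0.0000013°; Δlon = 52.9155357 − 52.91554 = -0.0000043°.
North–south shift: 0.0000013 × 111120 = 0.144456 m.
E–W at 59.0422°: -0.0000043° × 111120 × cos 59.0422° = -0.0000043 × 111120 × 0.5144 ≈ -0.245792 m.
Hypotenuse of the two orthogonal shifts: √(0.144456² + 0.245792²) = 0.285098 m.
That is 0.285098 m = 28.51 cm.

28.5 centimetres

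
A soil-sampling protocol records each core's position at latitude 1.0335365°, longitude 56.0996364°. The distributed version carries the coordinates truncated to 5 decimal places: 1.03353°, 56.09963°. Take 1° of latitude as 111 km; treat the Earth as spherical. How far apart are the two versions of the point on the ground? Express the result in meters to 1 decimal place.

Δlat = 1.0335365 − 1.03353 = +0.0000065°; Δlon = 56.0996364 − 56.09963 = +0.0000064°.
N–S: 0.0000065° × 111000 m/° = 0.7215 m.
East–west at this latitude: 0.0000064° × 111000 × cos 1.03353° ≈ 0.0000064 × 110982 = 0.710284 m.
Distance: √(0.7215² + 0.710284²) ≈ 1.01246 m.

1.0 meters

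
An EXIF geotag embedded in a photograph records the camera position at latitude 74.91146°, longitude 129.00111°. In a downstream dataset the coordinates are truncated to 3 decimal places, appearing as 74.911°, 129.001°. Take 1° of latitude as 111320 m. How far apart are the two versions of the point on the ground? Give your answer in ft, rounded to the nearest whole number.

Δlat = 74.91146 − 74.911 = +0.00046°; Δlon = 129.00111 − 129.001 = +0.00011°.
North–south shift: 0.00046 × 111320 = 51.2072 m.
East–west at this latitude: 0.00011° × 111320 × cos 74.911° ≈ 0.00011 × 28978.7 = 3.18766 m.
Hypotenuse of the two orthogonal shifts: √(51.2072² + 3.18766²) = 51.3063 m.
Converting: 51.3063 m × 3.2808 ft/m ≈ 168.33 ft.

168 ft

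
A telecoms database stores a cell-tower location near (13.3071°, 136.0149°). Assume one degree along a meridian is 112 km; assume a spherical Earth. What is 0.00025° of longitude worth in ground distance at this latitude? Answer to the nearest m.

One degree of longitude here spans 112000 × cos 13.3071° = 112000 × 0.9732 ≈ 108993 m; 0.00025° of that is 27.2482 m.

27 m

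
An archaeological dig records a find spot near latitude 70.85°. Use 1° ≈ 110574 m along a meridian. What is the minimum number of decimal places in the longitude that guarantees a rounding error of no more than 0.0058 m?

At 70.85° one degree of longitude covers 110574 × cos 70.85° ≈ 110574 × 0.3280 ≈ 36273 m.
With N decimal places the half-ulp bound is 0.5·10⁻ᴺ°, or 0.5·10⁻ᴺ × 36273 m on the ground.
Setting 18136.5 × 10⁻ᴺ ≤ 0.0058 gives 10ᴺ ≥ 3.127e+06, i.e. N ≥ 6.50.
So 7 decimal places suffice (0.00181 m); 6 would allow up to 0.0181 m.

7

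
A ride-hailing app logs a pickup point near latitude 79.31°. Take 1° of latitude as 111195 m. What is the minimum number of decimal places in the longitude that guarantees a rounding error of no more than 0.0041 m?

At 79.31° one degree of longitude covers 111195 × cos 79.31° ≈ 111195 × 0.1855 ≈ 20626.1 m.
Rounding to N decimal places gives at most 0.5 × 10⁻ᴺ degrees of error, i.e. 0.5 × 10⁻ᴺ × 20626.1 m.
Need 0.5 × 20626.1 × 10⁻ᴺ ≤ 0.0041 → 10⁻ᴺ ≤ 3.976e-07, so N ≥ 6.40.
So 7 decimal places suffice (0.00103 m); 6 would allow up to 0.0103 m.

7 decimal places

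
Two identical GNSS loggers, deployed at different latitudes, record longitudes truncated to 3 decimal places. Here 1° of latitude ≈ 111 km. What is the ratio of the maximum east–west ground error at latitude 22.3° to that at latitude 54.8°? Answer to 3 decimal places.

Truncating at 3 decimal places can drop up to a full unit in the last place, so the longitude may be off by as much as 0.001°.
At 22.3°: 0.001° × 111000 × cos 22.3° = 0.001 × 111000 × 0.9252 ≈ 102.7 m.
Error at 54.8° = 0.001° × 111000 × cos 54.8° ≈ 111 × 0.5764 = 63.984 m.
Ratio: 102.7 / 63.984 = cos 22.3° / cos 54.8° ≈ 1.6051.

1.605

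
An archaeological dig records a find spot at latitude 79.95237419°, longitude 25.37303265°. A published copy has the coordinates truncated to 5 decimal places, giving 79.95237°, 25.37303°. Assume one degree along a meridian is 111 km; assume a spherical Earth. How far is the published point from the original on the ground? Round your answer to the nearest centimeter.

47 centimeters

Δlat = 79.95237419 − 79.95237 = +0.00000419°; Δlon = 25.37303265 − 25.37303 = +0.00000265°.
North–south shift: 0.00000419 × 111000 = 0.46509 m.
E–W at 79.9524°: 0.00000265° × 111000 × cos 79.9524° = 0.00000265 × 111000 × 0.1745 ≈ 0.0513194 m.
Distance: √(0.46509² + 0.0513194²) ≈ 0.467913 m.
That is 0.467913 m = 46.791 cm.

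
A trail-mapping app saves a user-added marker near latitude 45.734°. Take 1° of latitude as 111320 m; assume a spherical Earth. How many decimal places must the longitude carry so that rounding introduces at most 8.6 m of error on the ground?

At 45.734° one degree of longitude covers 111320 × cos 45.734° ≈ 111320 × 0.6980 ≈ 77700.3 m.
Rounding to N decimal places gives at most 0.5 × 10⁻ᴺ degrees of error, i.e. 0.5 × 10⁻ᴺ × 77700.3 m.
Setting 38850.1 × 10⁻ᴺ ≤ 8.6 gives 10ᴺ ≥ 4517, i.e. N ≥ 3.65.
So 4 decimal places suffice (3.89 m); 3 would allow up to 38.9 m.

4 decimal places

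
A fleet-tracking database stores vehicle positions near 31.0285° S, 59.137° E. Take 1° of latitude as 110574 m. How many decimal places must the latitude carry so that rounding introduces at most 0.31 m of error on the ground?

One degree of latitude covers 110574 m.
Rounding to N decimal places gives at most 0.5 × 10⁻ᴺ degrees of error, i.e. 0.5 × 10⁻ᴺ × 110574 m.
Need 0.5 × 110574 × 10⁻ᴺ ≤ 0.31 → 10⁻ᴺ ≤ 5.607e-06, so N ≥ 5.25.
So 6 decimal places suffice (0.0553 m); 5 would allow up to 0.553 m.

6 decimal places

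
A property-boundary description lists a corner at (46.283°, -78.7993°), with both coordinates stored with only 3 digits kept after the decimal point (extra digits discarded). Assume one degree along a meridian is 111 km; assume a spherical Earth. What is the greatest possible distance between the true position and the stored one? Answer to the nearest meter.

Truncating at 3 decimal places can drop up to a full unit in the last place, so each coordinate may be off by as much as 0.001°.
North–south component: 0.001° × 111000 = 111 m.
E–W at 46.283°: 0.001° × 111000 × cos 46.283° = 0.001 × 111000 × 0.6911 ≈ 76.7118 m.
The two errors are perpendicular, so the maximum displacement is √(111² + 76.7118²) ≈ 134.928 m.

135 meters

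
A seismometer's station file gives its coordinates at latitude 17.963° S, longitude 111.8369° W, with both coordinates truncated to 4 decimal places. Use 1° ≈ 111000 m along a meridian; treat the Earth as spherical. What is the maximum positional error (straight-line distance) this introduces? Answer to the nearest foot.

Truncating at 4 decimal places can drop up to a full unit in the last place, so each coordinate may be off by as much as 0.0001°.
N–S: 0.0001° × 111000 m/° = 11.1 m.
Longitude error → 0.0001 × 111000 × cos 17.963° = 0.0001 × 111000 × 0.9513 ≈ 10.5589 m.
Combining orthogonally: (11.1² + 10.5589²)^½ ≈ 15.32 m.
Converting: 15.32 m × 3.2808 ft/m ≈ 50.262 ft.

50 feet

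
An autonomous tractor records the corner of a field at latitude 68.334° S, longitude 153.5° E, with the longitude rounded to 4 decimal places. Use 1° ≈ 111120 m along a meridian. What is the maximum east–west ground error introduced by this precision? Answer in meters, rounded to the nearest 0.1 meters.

2.1 meters

Rounding to 4 decimal places leaves the longitude within ±5e-05° of the true value.
Parallels shrink by cos φ, so at 68.334° a degree of longitude is 111120 × 0.3692 ≈ 41025 m.
So at most 5e-05° × 41025 ≈ 2.05125 m east–west.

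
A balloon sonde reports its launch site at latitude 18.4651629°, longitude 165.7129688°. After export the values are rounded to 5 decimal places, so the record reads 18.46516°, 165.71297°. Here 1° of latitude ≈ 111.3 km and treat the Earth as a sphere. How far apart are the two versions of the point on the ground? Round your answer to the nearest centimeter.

35 centimeters

The latitude changed by +0.0000029° and the longitude by -0.0000012°.
North–south shift: 0.0000029 × 111300 = 0.32277 m.
E–W at 18.4652°: -0.0000012° × 111300 × cos 18.4652° = -0.0000012 × 111300 × 0.9485 ≈ -0.126684 m.
Combined displacement = (0.32277² + 0.126684²)^½ ≈ 0.346741 m.
That is 0.346741 m = 34.674 cm.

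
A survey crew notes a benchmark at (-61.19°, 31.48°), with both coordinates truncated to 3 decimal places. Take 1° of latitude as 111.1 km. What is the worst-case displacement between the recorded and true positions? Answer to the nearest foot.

405 feet

Truncating at 3 decimal places can drop up to a full unit in the last place, so each coordinate may be off by as much as 0.001°.
North–south component: 0.001° × 111100 = 111.1 m.
E–W at 61.19°: 0.001° × 111100 × cos 61.19° = 0.001 × 111100 × 0.4819 ≈ 53.5398 m.
The two errors are perpendicular, so the maximum displacement is √(111.1² + 53.5398²) ≈ 123.328 m.
Converting: 123.328 m × 3.2808 ft/m ≈ 404.62 ft.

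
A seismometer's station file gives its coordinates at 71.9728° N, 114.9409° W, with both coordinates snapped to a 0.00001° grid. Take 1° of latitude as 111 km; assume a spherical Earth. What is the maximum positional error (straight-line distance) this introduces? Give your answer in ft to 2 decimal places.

With a 0.00001° grid the true value lies within half a step, ±0.00001°/2 = ±5e-06°, of the stored one.
Latitude error → 5e-06 × 111000 = 0.555 m along the meridian.
Longitude error → 5e-06 × 111000 × cos 71.9728° = 5e-06 × 111000 × 0.3095 ≈ 0.171755 m.
Combining orthogonally: (0.555² + 0.171755²)^½ ≈ 0.580969 m.
In feet: 0.580969 m ÷ 0.3048 ≈ 1.9061 ft.

1.91 ft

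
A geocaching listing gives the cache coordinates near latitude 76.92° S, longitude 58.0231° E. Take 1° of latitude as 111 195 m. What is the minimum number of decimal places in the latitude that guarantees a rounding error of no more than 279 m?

One degree of latitude covers 111195 m.
N decimal places → at most half a unit in the last place, 0.5 × 10⁻ᴺ° = 111195/2 × 10⁻ᴺ m.
Need 0.5 × 111195 × 10⁻ᴺ ≤ 279 → 10⁻ᴺ ≤ 5.018e-03, so N ≥ 2.30.
At 2 places the error can reach 556 m, but 3 places keeps it to 55.6 m.

3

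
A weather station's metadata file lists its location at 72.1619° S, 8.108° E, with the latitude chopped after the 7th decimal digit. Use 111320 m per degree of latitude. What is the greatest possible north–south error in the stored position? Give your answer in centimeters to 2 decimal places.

1.11 centimeters

Truncating at 7 decimal places can drop up to a full unit in the last place, so the latitude may be off by as much as 1e-07°.
North–south distance: 1e-07° × 111320 m/° = 0.011132 m.
That is 0.011132 m = 1.1132 cm.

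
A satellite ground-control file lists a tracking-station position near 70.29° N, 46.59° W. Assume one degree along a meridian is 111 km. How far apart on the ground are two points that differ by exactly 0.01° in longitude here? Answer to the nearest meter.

One degree of longitude here spans 111000 × cos 70.29° = 111000 × 0.3373 ≈ 37435.8 m; 0.01° of that is 374.358 m.

374 meters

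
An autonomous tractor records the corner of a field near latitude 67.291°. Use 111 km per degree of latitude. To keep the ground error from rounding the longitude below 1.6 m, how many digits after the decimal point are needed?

At 67.291° one degree of longitude covers 111000 × cos 67.291° ≈ 111000 × 0.3861 ≈ 42851.7 m.
N decimal places → at most half a unit in the last place, 0.5 × 10⁻ᴺ° = 42851.7/2 × 10⁻ᴺ m.
Need 0.5 × 42851.7 × 10⁻ᴺ ≤ 1.6 → 10⁻ᴺ ≤ 7.468e-05, so N ≥ 4.13.
N = 4 would give 2.14 m (too coarse); N = 5 gives 0.214 m ≤ 1.6 m.

5 decimal places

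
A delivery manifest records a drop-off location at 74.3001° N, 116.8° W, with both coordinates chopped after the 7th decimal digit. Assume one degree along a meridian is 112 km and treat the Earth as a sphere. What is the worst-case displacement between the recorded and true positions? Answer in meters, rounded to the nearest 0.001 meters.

0.012 meters

Truncating at 7 decimal places can drop up to a full unit in the last place, so each coordinate may be off by as much as 1e-07°.
N–S: 1e-07° × 112000 m/° = 0.0112 m.
Longitude error → 1e-07 × 112000 × cos 74.3001° = 1e-07 × 112000 × 0.2706 ≈ 0.00303071 m.
The two errors are perpendicular, so the maximum displacement is √(0.0112² + 0.00303071²) ≈ 0.0116028 m.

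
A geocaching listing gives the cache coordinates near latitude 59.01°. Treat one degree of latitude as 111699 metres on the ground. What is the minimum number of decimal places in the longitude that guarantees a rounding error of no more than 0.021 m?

At 59.01° one degree of longitude covers 111699 × cos 59.01° ≈ 111699 × 0.5149 ≈ 57512.5 m.
N decimal places → at most half a unit in the last place, 0.5 × 10⁻ᴺ° = 57512.5/2 × 10⁻ᴺ m.
Setting 28756.3 × 10⁻ᴺ ≤ 0.021 gives 10ᴺ ≥ 1.369e+06, i.e. N ≥ 6.14.
So 7 decimal places suffice (0.00288 m); 6 would allow up to 0.0288 m.

7 decimal places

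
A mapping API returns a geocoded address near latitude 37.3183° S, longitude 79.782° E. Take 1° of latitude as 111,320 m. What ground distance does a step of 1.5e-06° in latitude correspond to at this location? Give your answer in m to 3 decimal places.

1.5e-06° × 111320 m/° = 0.16698 m.

0.167 m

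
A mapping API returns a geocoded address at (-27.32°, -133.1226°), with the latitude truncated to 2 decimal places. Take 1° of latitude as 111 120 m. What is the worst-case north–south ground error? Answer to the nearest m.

1111 m

Truncating at 2 decimal places can drop up to a full unit in the last place, so the latitude may be off by as much as 0.01°.
North–south distance: 0.01° × 111120 m/° = 1111.2 m.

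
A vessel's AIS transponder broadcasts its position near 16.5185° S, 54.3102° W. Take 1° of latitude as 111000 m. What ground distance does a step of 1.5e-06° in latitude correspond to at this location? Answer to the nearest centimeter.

17 centimeters

1.5e-06° × 111000 m/° = 0.1665 m.
That is 0.1665 m = 16.65 cm.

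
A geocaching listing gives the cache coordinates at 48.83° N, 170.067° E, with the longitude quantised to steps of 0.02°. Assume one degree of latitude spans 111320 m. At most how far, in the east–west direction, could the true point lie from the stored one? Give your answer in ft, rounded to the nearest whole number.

2404 ft

With a 0.02° grid the true value lies within half a step, ±0.02°/2 = ±0.01°, of the stored one.
Parallels shrink by cos φ, so at 48.83° a degree of longitude is 111320 × 0.6583 ≈ 73281.4 m.
East–west error: 0.01° × 73281.4 m/° ≈ 732.814 m.
In feet: 732.814 m ÷ 0.3048 ≈ 2404.2 ft.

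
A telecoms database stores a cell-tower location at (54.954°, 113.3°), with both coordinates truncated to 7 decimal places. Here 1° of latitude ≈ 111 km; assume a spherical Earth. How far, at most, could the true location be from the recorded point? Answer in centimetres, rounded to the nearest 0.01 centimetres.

Truncating at 7 decimal places can drop up to a full unit in the last place, so each coordinate may be off by as much as 1e-07°.
Latitude error → 1e-07 × 111000 = 0.0111 m along the meridian.
Longitude error → 1e-07 × 111000 × cos 54.954° = 1e-07 × 111000 × 0.5742 ≈ 0.006374 m.
Worst case both components are at the extreme and orthogonal: √(0.0111² + 0.006374²) ≈ 0.0127999 m.
That is 0.0127999 m = 1.28 cm.

1.28 centimetres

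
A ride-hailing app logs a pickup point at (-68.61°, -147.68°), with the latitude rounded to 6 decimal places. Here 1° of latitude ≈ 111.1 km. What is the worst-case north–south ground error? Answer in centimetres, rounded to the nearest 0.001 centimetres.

5.555 centimetres

Rounding to 6 decimal places leaves the latitude within ±5e-07° of the true value.
North–south distance: 5e-07° × 111100 m/° = 0.05555 m.
That is 0.05555 m = 5.555 cm.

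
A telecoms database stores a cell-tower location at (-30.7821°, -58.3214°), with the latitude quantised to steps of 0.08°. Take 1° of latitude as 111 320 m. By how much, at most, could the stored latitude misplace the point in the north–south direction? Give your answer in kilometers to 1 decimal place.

With a 0.08° grid the true value lies within half a step, ±0.08°/2 = ±0.04°, of the stored one.
North–south distance: 0.04° × 111320 m/° = 4452.8 m.
That is 4452.8 m = 4.4528 km.

4.5 kilometers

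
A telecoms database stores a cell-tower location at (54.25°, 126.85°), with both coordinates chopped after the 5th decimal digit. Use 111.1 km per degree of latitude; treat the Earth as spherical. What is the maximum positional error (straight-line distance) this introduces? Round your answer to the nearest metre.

Truncating at 5 decimal places can drop up to a full unit in the last place, so each coordinate may be off by as much as 1e-05°.
N–S: 1e-05° × 111100 m/° = 1.111 m.
Longitude error → 1e-05 × 111100 × cos 54.25° = 1e-05 × 111100 × 0.5842 ≈ 0.649101 m.
The two errors are perpendicular, so the maximum displacement is √(1.111² + 0.649101²) ≈ 1.28672 m.

1 metres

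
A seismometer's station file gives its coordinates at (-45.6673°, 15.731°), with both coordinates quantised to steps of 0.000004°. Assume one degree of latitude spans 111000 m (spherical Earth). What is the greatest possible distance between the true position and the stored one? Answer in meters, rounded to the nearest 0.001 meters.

0.271 meters

With a 0.000004° grid the true value lies within half a step, ±0.000004°/2 = ±2e-06°, of the stored one.
N–S: 2e-06° × 111000 m/° = 0.222 m.
Longitude error → 2e-06 × 111000 × cos 45.6673° = 2e-06 × 111000 × 0.6988 ≈ 0.155139 m.
The two errors are perpendicular, so the maximum displacement is √(0.222² + 0.155139²) ≈ 0.270836 m.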